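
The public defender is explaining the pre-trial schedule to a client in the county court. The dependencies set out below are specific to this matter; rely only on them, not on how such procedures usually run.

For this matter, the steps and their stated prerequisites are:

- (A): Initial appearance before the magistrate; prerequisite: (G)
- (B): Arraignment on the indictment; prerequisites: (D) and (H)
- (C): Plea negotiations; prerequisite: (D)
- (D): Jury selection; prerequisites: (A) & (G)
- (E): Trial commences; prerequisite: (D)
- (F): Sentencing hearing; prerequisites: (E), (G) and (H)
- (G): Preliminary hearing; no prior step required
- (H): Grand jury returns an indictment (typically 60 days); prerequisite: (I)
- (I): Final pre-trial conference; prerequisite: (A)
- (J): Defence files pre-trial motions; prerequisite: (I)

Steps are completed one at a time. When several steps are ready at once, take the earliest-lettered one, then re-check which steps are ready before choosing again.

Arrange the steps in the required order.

(G) (A) (D) (C) (E) (I) (H) (B) (F) (J)

(G) has no prerequisites → (G) first.
(A) is the only step now ready → (A).
(D) and (I) are both available; (D) has the earlier label → (D).
(C) and (E) now also ready, so the ready set is {(C), (E), (I)}; (C) has the earlier label → (C).
Ready: (E) and (I). (E) has the earlier label → (E).
That leaves (I) as the only ready step → (I).
Ready: (H) and (J). (H) has the earlier label → (H).
Now (B), (F) and (J) have their prerequisites met. (B) has the earlier label, so (B) next.
Now (F) and (J) have their prerequisites met. (F) has the earlier label, so (F) next.
That leaves (J) as the only ready step → (J).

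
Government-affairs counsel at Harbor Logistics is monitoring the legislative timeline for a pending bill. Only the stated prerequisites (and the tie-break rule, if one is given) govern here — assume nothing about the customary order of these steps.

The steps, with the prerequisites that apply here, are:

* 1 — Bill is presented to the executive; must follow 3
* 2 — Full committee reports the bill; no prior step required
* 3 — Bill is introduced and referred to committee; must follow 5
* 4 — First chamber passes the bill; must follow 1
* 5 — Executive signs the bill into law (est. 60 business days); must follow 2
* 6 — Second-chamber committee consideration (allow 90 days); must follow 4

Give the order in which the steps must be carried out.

Only 2 has no prerequisites, so it is first.
That leaves 5 as the only ready step → 5.
3 needed 5, now all done → 3.
That leaves 1 as the only ready step → 1.
4 needed 1, now all done → 4.
6 needed 4, now all done → 6.

2, 5, 3, 1, 4, 6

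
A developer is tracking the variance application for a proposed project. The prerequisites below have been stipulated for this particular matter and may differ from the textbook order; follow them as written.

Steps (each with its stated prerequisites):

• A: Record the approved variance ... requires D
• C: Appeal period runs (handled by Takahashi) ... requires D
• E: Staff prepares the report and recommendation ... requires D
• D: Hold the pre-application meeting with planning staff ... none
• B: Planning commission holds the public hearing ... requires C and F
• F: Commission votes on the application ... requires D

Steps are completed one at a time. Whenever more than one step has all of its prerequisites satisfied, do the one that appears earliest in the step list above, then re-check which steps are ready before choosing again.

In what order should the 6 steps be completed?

Only D has no prerequisites, so it is first.
A, C, E and F are all available; A is listed earlier → A.
Ready: C, E and F. C is listed earlier → C.
Now E and F have their prerequisites met. E is listed earlier, so E next.
F is the only step now ready → F.
That leaves B as the only ready step → B.

D A C E F B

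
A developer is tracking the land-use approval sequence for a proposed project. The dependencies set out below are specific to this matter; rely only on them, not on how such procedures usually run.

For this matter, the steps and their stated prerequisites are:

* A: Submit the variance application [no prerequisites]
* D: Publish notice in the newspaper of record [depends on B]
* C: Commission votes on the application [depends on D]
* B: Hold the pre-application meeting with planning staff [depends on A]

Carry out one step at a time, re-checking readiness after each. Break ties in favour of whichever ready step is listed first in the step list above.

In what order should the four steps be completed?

A → B → D → C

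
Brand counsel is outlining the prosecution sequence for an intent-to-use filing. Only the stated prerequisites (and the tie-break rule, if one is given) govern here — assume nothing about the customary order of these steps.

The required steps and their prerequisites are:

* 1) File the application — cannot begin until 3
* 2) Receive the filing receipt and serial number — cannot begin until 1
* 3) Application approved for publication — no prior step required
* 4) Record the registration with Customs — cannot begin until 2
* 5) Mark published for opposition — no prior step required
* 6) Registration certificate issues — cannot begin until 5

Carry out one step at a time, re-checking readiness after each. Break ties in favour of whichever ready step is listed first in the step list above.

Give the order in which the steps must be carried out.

3, 1, 2, 4, 5, 6

3 and 5 have no prerequisites; 3 is listed earlier, so 3 is first.
Now 1 and 5 have their prerequisites met. 1 is listed earlier, so 1 next.
Ready: 2 and 5. 2 is listed earlier → 2.
Now 4 and 5 have their prerequisites met. 4 is listed earlier, so 4 next.
Next only 5 has its prerequisites met → 5.
6 needed 5, now all done → 6.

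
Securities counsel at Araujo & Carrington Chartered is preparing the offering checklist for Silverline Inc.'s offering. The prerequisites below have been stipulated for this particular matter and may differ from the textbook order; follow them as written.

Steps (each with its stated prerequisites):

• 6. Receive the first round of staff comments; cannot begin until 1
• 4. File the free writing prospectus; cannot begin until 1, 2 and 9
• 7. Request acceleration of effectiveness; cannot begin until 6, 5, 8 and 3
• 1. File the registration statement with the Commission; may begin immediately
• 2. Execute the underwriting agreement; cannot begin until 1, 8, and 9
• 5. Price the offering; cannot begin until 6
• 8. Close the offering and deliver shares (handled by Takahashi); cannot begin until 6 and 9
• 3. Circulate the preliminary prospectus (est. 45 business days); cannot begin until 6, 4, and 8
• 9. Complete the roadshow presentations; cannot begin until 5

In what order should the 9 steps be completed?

1, 6, 5, 9, 8, 2, 4, 3, 7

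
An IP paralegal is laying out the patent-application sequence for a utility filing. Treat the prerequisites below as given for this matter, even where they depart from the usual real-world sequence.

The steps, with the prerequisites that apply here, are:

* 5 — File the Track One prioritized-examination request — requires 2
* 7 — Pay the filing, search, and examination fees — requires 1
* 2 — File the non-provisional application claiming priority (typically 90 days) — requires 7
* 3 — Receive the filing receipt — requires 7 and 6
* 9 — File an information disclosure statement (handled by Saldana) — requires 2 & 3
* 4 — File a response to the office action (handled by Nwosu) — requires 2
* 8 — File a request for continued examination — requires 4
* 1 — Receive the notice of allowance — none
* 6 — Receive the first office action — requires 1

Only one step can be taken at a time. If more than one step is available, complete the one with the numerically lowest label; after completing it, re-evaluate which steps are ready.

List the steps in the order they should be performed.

1 is the only step with nothing outstanding, so it goes first.
6 and 7 are both available; 6 has the earlier label → 6.
That leaves 7 as the only ready step → 7.
2 and 3 are both available; 2 has the earlier label → 2.
Ready: 3, 4 and 5. 3 has the earlier label → 3.
Ready: 4, 5 and 9. 4 has the earlier label → 4.
Now 5, 8 and 9 have their prerequisites met. 5 has the earlier label, so 5 next.
Now 8 and 9 have their prerequisites met. 8 has the earlier label, so 8 next.
Next only 9 has its prerequisites met → 9.

1, 6, 7, 2, 3, 4, 5, 8, 9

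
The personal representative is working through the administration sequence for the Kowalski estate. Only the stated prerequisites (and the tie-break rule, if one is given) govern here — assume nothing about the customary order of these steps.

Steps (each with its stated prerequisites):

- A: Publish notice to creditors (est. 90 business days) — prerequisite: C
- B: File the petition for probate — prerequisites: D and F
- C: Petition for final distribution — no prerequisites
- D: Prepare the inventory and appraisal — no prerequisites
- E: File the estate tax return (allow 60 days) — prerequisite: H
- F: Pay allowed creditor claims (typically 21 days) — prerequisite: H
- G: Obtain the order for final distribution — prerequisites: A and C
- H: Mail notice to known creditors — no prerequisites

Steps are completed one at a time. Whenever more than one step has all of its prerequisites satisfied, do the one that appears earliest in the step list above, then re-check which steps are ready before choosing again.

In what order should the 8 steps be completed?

C, A, D, G, H, E, F, B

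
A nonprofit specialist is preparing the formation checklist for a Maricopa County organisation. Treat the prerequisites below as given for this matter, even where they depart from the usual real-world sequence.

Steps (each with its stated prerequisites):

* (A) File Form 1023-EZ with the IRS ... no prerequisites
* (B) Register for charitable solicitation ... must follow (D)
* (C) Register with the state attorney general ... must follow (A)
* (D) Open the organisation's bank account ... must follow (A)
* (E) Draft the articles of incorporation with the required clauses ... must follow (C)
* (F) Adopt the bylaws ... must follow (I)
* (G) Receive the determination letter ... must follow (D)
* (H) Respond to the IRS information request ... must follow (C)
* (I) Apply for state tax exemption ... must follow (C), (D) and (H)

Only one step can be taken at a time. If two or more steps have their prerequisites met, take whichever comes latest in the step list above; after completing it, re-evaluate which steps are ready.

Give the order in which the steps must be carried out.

(A) → (D) → (G) → (C) → (H) → (I) → (F) → (E) → (B)

(A) is the only step with nothing outstanding, so it goes first.
Ready: (D) and (C). (D) is listed later → (D).
(G) and (B) now also ready, so the ready set is {(G), (C), (B)}; (G) is listed later → (G).
Now (C) and (B) have their prerequisites met. (C) is listed later, so (C) next.
(H) and (E) now also ready, so the ready set is {(H), (E), (B)}; (H) is listed later → (H).
(I) now also ready, so the ready set is {(I), (E), (B)}; (I) is listed later → (I).
(F), (E) and (B) are all available; (F) is listed later → (F).
Now (E) and (B) have their prerequisites met. (E) is listed later, so (E) next.
(B) is the only step now ready → (B).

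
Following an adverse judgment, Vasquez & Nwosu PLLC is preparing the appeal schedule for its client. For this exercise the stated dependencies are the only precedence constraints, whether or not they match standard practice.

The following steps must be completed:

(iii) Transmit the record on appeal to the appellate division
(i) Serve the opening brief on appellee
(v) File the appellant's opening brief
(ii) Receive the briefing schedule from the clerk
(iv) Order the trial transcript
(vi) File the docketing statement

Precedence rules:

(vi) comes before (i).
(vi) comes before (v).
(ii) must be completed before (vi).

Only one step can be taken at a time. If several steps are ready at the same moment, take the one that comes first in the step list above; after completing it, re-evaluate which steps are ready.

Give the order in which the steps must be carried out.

(iii), (ii), (iv), (vi), (i), (v)

(iii), (ii) and (iv) have no prerequisites; (iii) is listed earlier, so (iii) is first.
Now (ii) and (iv) have their prerequisites met. (ii) is listed earlier, so (ii) next.
Ready: (iv) and (vi). (iv) is listed earlier → (iv).
(vi) needed (ii), now all done → (vi).
(i) and (v) are both available; (i) is listed earlier → (i).
Next only (v) has its prerequisites met → (v).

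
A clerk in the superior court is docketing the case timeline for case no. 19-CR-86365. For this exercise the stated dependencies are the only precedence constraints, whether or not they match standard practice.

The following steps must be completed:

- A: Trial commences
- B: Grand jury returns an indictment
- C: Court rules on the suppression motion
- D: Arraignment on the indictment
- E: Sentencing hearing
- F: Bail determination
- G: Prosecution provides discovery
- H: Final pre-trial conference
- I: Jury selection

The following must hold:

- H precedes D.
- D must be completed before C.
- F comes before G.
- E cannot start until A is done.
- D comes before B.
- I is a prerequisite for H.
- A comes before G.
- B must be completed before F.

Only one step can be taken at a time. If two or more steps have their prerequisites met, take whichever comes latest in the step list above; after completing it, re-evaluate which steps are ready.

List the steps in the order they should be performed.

I, H, D, C, B, F, A, G, E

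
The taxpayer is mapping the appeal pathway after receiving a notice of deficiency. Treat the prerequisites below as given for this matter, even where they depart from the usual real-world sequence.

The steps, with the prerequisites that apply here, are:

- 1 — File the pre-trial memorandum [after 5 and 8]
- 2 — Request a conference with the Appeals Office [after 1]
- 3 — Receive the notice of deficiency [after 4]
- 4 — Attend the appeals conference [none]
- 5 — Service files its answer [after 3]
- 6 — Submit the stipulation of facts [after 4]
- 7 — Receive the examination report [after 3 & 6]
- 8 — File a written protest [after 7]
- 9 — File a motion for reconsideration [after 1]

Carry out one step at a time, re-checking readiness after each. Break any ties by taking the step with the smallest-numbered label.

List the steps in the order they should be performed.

4 → 3 → 5 → 6 → 7 → 8 → 1 → 2 → 9

4 is the only step with nothing outstanding, so it goes first.
Ready: 3 and 6. 3 has the earlier label → 3.
5 now also ready, so the ready set is {5, 6}; 5 has the earlier label → 5.
6 needed 4, now all done → 6.
7 is the only step now ready → 7.
8 needed 7, now all done → 8.
That leaves 1 as the only ready step → 1.
Now 2 and 9 have their prerequisites met. 2 has the earlier label, so 2 next.
9 is the only step now ready → 9.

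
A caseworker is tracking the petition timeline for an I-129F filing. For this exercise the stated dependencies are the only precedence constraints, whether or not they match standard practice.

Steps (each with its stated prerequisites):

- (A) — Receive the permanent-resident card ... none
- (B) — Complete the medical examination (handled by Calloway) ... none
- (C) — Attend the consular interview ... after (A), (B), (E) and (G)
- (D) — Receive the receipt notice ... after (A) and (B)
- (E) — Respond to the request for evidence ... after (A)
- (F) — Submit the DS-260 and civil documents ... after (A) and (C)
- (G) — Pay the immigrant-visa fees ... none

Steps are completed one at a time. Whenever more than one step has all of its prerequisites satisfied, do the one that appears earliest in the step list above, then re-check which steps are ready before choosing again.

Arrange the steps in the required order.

Nothing is required for (A), (B) and (G). (A) is listed earlier → (A) first.
(E) now also ready, so the ready set is {(B), (E), (G)}; (B) is listed earlier → (B).
(D) now also ready, so the ready set is {(D), (E), (G)}; (D) is listed earlier → (D).
Ready: (E) and (G). (E) is listed earlier → (E).
That leaves (G) as the only ready step → (G).
(C) needed (A), (B), (E) and (G), now all done → (C).
That leaves (F) as the only ready step → (F).

(A) (B) (D) (E) (G) (C) (F)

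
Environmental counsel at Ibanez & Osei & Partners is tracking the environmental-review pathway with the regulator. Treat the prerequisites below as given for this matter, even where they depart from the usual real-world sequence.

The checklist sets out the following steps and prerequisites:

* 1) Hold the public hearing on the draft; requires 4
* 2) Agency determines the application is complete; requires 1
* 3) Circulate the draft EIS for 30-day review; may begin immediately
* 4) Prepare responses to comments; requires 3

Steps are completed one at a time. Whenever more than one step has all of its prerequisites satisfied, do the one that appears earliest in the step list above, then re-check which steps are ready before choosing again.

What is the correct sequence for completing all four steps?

3 → 4 → 1 → 2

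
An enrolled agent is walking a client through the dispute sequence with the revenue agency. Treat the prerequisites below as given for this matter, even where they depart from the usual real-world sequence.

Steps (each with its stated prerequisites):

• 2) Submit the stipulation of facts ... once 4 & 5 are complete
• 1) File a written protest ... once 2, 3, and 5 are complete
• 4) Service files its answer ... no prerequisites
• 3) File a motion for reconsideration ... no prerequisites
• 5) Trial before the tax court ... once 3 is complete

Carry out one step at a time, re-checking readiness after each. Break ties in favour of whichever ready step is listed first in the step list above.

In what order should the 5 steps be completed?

4 and 3 have no prerequisites; 4 is listed earlier, so 4 is first.
Next only 3 has its prerequisites met → 3.
That leaves 5 as the only ready step → 5.
2 needed 4 and 5, now all done → 2.
1 needed 2, 3 and 5, now all done → 1.

4, 3, 5, 2, 1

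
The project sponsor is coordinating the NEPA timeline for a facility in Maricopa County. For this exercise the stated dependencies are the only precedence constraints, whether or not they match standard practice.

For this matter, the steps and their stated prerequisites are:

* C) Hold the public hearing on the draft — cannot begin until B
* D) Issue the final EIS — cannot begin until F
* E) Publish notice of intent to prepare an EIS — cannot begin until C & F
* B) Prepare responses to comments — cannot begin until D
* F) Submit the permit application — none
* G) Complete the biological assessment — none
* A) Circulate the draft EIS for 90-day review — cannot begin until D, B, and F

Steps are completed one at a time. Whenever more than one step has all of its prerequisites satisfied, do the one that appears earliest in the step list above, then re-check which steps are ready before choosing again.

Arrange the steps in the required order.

Nothing is required for F and G. F is listed earlier → F first.
D now also ready, so the ready set is {D, G}; D is listed earlier → D.
B now also ready, so the ready set is {B, G}; B is listed earlier → B.
C, G and A are all available; C is listed earlier → C.
Now E, G and A have their prerequisites met. E is listed earlier, so E next.
Ready: G and A. G is listed earlier → G.
That leaves A as the only ready step → A.

F, D, B, C, E, G, A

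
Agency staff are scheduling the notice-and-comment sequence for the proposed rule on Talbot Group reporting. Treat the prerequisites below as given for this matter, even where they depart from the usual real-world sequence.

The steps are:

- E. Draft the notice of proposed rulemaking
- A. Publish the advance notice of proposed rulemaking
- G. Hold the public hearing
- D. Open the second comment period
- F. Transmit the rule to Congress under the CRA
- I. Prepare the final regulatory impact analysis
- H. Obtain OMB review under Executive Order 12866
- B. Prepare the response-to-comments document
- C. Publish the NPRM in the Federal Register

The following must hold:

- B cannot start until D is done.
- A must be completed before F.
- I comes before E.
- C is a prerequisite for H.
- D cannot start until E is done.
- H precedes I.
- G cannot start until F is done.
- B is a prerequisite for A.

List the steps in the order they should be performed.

C has no prerequisites → C first.
H is the only step now ready → H.
That leaves I as the only ready step → I.
E is the only step now ready → E.
D needed E, now all done → D.
That leaves B as the only ready step → B.
A needed B, now all done → A.
Next only F has its prerequisites met → F.
G is the only step now ready → G.

C → H → I → E → D → B → A → F → G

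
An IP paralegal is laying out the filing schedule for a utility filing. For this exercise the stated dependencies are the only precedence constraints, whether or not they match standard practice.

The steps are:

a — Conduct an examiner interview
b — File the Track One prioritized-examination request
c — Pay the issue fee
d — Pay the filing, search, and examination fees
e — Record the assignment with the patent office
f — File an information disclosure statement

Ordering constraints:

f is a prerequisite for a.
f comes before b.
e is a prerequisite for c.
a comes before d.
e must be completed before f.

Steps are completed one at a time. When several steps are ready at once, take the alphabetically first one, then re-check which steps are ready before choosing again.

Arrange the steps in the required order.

Only e has no prerequisites, so it is first.
c and f are both available; c has the earlier label → c.
f is the only step now ready → f.
a and b are both available; a has the earlier label → a.
Ready: b and d. b has the earlier label → b.
Next only d has its prerequisites met → d.

e → c → f → a → b → d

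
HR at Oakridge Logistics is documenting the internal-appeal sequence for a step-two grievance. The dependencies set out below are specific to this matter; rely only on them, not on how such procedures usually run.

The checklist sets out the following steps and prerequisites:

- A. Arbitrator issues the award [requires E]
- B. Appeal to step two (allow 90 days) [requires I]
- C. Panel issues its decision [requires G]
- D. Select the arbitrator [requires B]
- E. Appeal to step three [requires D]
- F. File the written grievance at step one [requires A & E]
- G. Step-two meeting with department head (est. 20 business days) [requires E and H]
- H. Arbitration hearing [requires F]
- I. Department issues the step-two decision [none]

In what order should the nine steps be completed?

I B D E A F H G C

Only I has no prerequisites, so it is first.
B needed I, now all done → B.
Next only D has its prerequisites met → D.
E needed D, now all done → E.
Next only A has its prerequisites met → A.
Next only F has its prerequisites met → F.
Next only H has its prerequisites met → H.
G needed E and H, now all done → G.
C needed G, now all done → C.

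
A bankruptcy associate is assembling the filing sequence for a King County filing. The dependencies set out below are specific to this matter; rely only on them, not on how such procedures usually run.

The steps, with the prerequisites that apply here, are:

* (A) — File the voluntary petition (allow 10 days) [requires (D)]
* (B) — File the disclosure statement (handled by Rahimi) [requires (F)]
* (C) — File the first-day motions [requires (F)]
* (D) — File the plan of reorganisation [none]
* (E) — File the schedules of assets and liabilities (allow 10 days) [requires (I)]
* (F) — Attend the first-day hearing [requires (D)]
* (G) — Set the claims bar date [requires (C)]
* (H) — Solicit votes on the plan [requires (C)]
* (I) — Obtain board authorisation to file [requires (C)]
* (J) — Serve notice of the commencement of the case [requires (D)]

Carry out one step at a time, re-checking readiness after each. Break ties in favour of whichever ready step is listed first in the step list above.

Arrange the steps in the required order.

(D) has no prerequisites → (D) first.
Ready: (A), (F) and (J). (A) is listed earlier → (A).
Ready: (F) and (J). (F) is listed earlier → (F).
Now (B), (C) and (J) have their prerequisites met. (B) is listed earlier, so (B) next.
(C) and (J) are both available; (C) is listed earlier → (C).
(G), (H) and (I) now also ready, so the ready set is {(G), (H), (I), (J)}; (G) is listed earlier → (G).
Ready: (H), (I) and (J). (H) is listed earlier → (H).
Now (I) and (J) have their prerequisites met. (I) is listed earlier, so (I) next.
(E) now also ready, so the ready set is {(E), (J)}; (E) is listed earlier → (E).
(J) is the only step now ready → (J).

(D) (A) (F) (B) (C) (G) (H) (I) (E) (J)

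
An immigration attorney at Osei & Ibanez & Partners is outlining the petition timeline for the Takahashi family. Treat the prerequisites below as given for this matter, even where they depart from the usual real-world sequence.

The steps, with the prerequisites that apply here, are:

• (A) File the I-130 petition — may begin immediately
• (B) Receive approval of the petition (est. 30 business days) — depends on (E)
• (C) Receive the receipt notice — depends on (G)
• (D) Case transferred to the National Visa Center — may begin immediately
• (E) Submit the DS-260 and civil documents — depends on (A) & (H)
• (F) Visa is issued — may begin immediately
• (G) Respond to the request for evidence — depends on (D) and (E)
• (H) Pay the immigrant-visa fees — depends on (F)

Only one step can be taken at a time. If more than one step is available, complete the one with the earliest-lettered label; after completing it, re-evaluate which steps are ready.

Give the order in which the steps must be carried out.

(A) → (D) → (F) → (H) → (E) → (B) → (G) → (C)

(A), (D) and (F) have no prerequisites; (A) has the earlier label, so (A) is first.
(D) and (F) are both available; (D) has the earlier label → (D).
Next only (F) has its prerequisites met → (F).
(H) needed (F), now all done → (H).
Next only (E) has its prerequisites met → (E).
(B) and (G) are both available; (B) has the earlier label → (B).
Next only (G) has its prerequisites met → (G).
Next only (C) has its prerequisites met → (C).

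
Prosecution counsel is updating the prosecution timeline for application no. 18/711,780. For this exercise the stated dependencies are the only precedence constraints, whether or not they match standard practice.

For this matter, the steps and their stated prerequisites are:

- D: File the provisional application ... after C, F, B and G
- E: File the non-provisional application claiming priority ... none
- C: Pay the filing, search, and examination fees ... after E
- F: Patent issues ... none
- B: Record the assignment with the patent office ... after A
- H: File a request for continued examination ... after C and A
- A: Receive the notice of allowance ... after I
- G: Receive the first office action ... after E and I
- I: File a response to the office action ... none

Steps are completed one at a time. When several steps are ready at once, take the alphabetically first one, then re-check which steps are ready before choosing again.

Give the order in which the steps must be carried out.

E, F and I have no prerequisites; E has the earlier label, so E is first.
C now also ready, so the ready set is {C, F, I}; C has the earlier label → C.
Ready: F and I. F has the earlier label → F.
That leaves I as the only ready step → I.
A and G are both available; A has the earlier label → A.
Now B, G and H have their prerequisites met. B has the earlier label, so B next.
Ready: G and H. G has the earlier label → G.
Now D and H have their prerequisites met. D has the earlier label, so D next.
H is the only step now ready → H.

E, C, F, I, A, B, G, D, H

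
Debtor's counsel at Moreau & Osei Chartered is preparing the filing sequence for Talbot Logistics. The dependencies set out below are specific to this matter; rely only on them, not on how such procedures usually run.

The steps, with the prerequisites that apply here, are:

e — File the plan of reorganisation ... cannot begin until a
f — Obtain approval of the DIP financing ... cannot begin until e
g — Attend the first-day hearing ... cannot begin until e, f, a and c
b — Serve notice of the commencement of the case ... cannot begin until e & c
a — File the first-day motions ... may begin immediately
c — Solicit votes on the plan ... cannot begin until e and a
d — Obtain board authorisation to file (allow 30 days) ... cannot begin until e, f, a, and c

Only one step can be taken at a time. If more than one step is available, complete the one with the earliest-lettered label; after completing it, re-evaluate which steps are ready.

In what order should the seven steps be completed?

a is the only step with nothing outstanding, so it goes first.
e is the only step now ready → e.
Now c and f have their prerequisites met. c has the earlier label, so c next.
Now b and f have their prerequisites met. b has the earlier label, so b next.
That leaves f as the only ready step → f.
Ready: d and g. d has the earlier label → d.
Next only g has its prerequisites met → g.

a → e → c → b → f → d → g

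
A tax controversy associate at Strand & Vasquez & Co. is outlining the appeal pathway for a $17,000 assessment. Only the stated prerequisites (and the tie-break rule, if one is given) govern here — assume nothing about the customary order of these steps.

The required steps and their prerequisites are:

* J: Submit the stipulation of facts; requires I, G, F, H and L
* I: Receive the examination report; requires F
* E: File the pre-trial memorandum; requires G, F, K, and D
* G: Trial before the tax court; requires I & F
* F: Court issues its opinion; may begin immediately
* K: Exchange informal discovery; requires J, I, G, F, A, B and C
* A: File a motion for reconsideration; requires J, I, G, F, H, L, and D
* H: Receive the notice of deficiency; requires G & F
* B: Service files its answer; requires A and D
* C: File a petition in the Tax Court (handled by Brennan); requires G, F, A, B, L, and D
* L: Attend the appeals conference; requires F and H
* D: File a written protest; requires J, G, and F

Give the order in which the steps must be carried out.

F → I → G → H → L → J → D → A → B → C → K → E

F is the only step with nothing outstanding, so it goes first.
That leaves I as the only ready step → I.
G is the only step now ready → G.
H needed G and F, now all done → H.
Next only L has its prerequisites met → L.
J needed I, G, F, H and L, now all done → J.
Next only D has its prerequisites met → D.
A needed J, I, G, F, H, L and D, now all done → A.
That leaves B as the only ready step → B.
That leaves C as the only ready step → C.
Next only K has its prerequisites met → K.
E needed G, F, K and D, now all done → E.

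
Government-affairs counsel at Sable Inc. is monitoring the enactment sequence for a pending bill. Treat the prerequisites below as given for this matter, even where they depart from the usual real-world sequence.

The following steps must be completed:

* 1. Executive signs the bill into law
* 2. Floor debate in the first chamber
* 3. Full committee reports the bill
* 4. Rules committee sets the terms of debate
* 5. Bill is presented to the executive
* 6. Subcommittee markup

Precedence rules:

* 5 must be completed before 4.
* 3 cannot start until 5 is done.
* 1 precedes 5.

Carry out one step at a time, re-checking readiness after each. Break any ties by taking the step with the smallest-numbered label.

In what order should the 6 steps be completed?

1, 2 and 6 have no prerequisites; 1 has the earlier label, so 1 is first.
Now 2, 5 and 6 have their prerequisites met. 2 has the earlier label, so 2 next.
5 and 6 are both available; 5 has the earlier label → 5.
3, 4 and 6 are all available; 3 has the earlier label → 3.
Now 4 and 6 have their prerequisites met. 4 has the earlier label, so 4 next.
That leaves 6 as the only ready step → 6.

1, 2, 5, 3, 4, 6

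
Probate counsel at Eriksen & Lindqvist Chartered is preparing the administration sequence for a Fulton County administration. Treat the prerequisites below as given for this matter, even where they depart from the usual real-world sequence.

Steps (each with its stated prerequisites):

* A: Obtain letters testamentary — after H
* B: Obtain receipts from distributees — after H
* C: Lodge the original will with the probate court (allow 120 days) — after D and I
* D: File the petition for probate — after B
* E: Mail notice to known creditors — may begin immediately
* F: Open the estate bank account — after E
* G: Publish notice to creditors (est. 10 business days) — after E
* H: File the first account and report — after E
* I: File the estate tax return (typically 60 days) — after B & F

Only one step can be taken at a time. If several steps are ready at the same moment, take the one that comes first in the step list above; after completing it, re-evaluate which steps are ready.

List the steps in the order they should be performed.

Only E has no prerequisites, so it is first.
F, G and H are all available; F is listed earlier → F.
G and H are both available; G is listed earlier → G.
H needed E, now all done → H.
Now A and B have their prerequisites met. A is listed earlier, so A next.
B is the only step now ready → B.
D and I are both available; D is listed earlier → D.
I is the only step now ready → I.
C needed D and I, now all done → C.

E → F → G → H → A → B → D → I → C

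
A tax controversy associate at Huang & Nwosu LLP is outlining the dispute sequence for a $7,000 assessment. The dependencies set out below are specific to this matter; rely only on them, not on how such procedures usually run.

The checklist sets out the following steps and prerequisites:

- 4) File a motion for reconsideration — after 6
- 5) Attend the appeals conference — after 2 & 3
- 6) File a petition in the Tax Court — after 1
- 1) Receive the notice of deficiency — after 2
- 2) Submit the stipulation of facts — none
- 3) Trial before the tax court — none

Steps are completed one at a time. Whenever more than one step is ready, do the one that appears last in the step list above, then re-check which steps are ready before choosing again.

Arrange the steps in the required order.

3 and 2 have no prerequisites; 3 is listed later, so 3 is first.
Next only 2 has its prerequisites met → 2.
1 and 5 are both available; 1 is listed later → 1.
Ready: 6 and 5. 6 is listed later → 6.
Now 5 and 4 have their prerequisites met. 5 is listed later, so 5 next.
4 is the only step now ready → 4.

3 2 1 6 5 4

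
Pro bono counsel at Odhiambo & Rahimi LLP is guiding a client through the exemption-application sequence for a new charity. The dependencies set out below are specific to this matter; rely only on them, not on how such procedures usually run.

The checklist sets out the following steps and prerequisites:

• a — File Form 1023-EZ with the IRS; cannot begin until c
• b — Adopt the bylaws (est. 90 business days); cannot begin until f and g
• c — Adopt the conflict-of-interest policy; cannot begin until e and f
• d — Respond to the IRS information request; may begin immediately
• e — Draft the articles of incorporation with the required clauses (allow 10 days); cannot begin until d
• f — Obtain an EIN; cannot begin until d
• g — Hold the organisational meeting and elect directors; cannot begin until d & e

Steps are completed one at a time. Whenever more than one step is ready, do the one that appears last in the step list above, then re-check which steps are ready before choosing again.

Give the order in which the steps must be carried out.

Only d has no prerequisites, so it is first.
Ready: f and e. f is listed later → f.
Next only e has its prerequisites met → e.
Now g and c have their prerequisites met. g is listed later, so g next.
b now also ready, so the ready set is {c, b}; c is listed later → c.
Ready: b and a. b is listed later → b.
a needed c, now all done → a.

d, f, e, g, c, b, a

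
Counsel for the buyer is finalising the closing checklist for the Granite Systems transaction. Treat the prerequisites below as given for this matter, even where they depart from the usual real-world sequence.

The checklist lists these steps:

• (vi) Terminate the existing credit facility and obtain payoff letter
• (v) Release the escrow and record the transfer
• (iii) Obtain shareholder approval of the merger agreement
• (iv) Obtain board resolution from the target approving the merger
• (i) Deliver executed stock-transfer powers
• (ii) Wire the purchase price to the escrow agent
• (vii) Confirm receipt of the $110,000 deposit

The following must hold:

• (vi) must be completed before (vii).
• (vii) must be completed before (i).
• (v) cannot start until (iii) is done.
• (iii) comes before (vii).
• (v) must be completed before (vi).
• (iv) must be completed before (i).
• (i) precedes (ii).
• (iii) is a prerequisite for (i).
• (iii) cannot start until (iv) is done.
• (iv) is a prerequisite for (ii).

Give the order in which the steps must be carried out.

(iv), (iii), (v), (vi), (vii), (i), (ii)

(iv) has no prerequisites → (iv) first.
(iii) is the only step now ready → (iii).
That leaves (v) as the only ready step → (v).
(vi) is the only step now ready → (vi).
That leaves (vii) as the only ready step → (vii).
That leaves (i) as the only ready step → (i).
Next only (ii) has its prerequisites met → (ii).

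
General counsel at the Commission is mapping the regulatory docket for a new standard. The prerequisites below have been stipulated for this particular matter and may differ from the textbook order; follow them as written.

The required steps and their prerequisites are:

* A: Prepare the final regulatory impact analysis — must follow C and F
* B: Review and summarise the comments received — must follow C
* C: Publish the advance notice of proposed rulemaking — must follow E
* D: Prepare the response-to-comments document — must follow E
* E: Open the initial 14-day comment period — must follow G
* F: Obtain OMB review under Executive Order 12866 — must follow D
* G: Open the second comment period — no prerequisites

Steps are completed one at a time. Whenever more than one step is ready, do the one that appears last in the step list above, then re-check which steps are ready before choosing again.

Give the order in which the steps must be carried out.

G, E, D, F, C, B, A

G is the only step with nothing outstanding, so it goes first.
That leaves E as the only ready step → E.
Now D and C have their prerequisites met. D is listed later, so D next.
F and C are both available; F is listed later → F.
C is the only step now ready → C.
B and A are both available; B is listed later → B.
A needed F and C, now all done → A.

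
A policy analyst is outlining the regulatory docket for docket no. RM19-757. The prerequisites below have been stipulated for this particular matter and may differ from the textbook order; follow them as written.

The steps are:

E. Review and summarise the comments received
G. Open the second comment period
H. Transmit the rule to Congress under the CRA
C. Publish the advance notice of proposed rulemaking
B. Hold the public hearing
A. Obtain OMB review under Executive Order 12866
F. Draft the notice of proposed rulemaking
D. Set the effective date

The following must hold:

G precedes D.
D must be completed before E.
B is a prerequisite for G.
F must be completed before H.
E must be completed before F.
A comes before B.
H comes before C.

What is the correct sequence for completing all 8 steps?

A, B, G, D, E, F, H, C

A has no prerequisites → A first.
Next only B has its prerequisites met → B.
Next only G has its prerequisites met → G.
That leaves D as the only ready step → D.
E is the only step now ready → E.
F needed E, now all done → F.
H needed F, now all done → H.
C needed H, now all done → C.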